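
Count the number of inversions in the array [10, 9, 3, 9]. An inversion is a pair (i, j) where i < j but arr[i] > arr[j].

Finding inversions in [10, 9, 3, 9]:

(0, 1): arr[0]=10 > arr[1]=9
(0, 2): arr[0]=10 > arr[2]=3
(0, 3): arr[0]=10 > arr[3]=9
(1, 2): arr[1]=9 > arr[2]=3

Total inversions: 4

The array has 4 inversion(s): (0,1), (0,2), (0,3), (1,2). Each pair (i,j) satisfies i < j and arr[i] > arr[j].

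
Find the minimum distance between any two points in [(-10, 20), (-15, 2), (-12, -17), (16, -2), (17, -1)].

Computing all pairwise distances among 5 points:

d((-10, 20), (-15, 2)) = 18.6815
d((-10, 20), (-12, -17)) = 37.054
d((-10, 20), (16, -2)) = 34.0588
d((-10, 20), (17, -1)) = 34.2053
d((-15, 2), (-12, -17)) = 19.2354
d((-15, 2), (16, -2)) = 31.257
d((-15, 2), (17, -1)) = 32.1403
d((-12, -17), (16, -2)) = 31.7648
d((-12, -17), (17, -1)) = 33.121
d((16, -2), (17, -1)) = 1.4142 <-- minimum

Closest pair: (16, -2) and (17, -1) with distance 1.4142

The closest pair is (16, -2) and (17, -1) with Euclidean distance 1.4142. For 5 points, brute-force pairwise comparison is shown above. For large n, the divide-and-conquer algorithm (sort by x, recurse on halves, check the dividing strip) achieves O(n log n).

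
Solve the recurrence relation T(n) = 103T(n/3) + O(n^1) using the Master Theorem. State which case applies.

Master Theorem for T(n) = 103T(n/3) + O(n^1):

a = 103, b = 3, c = 1
log_b(a) = log_3(103) = 4.2187

Case 1: c = 1 < log_3(103) = 4.2187
T(n) = O(n^(log_3 103))

For T(n) = 103T(n/3) + O(n^1): log_3(103) = 4.2187. This is Case 1 of the Master Theorem (c < log_b(a), work dominated by leaves), giving O(n^(log_3 103)).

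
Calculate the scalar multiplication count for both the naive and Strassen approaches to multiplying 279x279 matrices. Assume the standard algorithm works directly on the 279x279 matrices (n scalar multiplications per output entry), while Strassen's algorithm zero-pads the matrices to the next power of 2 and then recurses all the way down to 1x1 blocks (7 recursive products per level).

Matrix multiplication for 279x279 matrices:

Strassen's algorithm requires power-of-2 dimensions. Pad 279x279 to 512x512 (next power of 2).

Standard algorithm: 279^3 = 21717639 multiplications
Strassen's algorithm: 7^(log2(512)) = 7^9 = 40353607 multiplications
Difference: 21717639 - 40353607 = -18635968 (Strassen uses MORE here due to padding overhead — for small or just-over-power-of-2 n, padding can outweigh the per-level savings)

Standard: 21717639 multiplications (279^3). Strassen: 40353607 multiplications (7^9, after padding to 512x512). Strassen reduces 8 recursive multiplications to 7 at each level.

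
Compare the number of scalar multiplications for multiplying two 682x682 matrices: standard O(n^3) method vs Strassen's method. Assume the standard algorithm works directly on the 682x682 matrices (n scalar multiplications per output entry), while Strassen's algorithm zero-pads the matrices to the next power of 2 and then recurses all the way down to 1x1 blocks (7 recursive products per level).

Matrix multiplication for 682x682 matrices:

Strassen's algorithm requires power-of-2 dimensions. Pad 682x682 to 1024x1024 (next power of 2).

Standard algorithm: 682^3 = 317214568 multiplications
Strassen's algorithm: 7^(log2(1024)) = 7^10 = 282475249 multiplications
Savings: 317214568 - 282475249 = 34739319 multiplications

Standard: 317214568 multiplications (682^3). Strassen: 282475249 multiplications (7^10, after padding to 1024x1024). Strassen reduces 8 recursive multiplications to 7 at each level.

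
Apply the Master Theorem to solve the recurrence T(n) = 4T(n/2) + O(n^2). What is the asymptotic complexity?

Master Theorem for T(n) = 4T(n/2) + O(n^2):

a = 4, b = 2, c = 2
log_b(a) = log_2(4) = 2.0000

Case 2: c = 2 = log_2(4) = 2.0000
T(n) = O(n^2 log n) = O(n^2 log n)

For T(n) = 4T(n/2) + O(n^2): log_2(4) = 2.0000. This is Case 2 of the Master Theorem (c = log_b(a), equal work at all levels), giving O(n^2 log n).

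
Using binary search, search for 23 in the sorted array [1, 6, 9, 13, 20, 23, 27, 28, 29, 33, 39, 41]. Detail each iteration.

Binary search for 23 in [1, 6, 9, 13, 20, 23, 27, 28, 29, 33, 39, 41]:

lo=0, hi=11, mid=5, arr[mid]=23 -> Found target at index 5!

Binary search finds 23 at index 5 after 1 comparisons. The search repeatedly halves the search space by comparing with the middle element.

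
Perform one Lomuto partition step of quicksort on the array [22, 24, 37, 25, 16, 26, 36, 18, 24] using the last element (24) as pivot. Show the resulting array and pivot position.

Lomuto partition with pivot = 24:

Initial array: [22, 24, 37, 25, 16, 26, 36, 18, 24]

arr[0]=22 <= 24: swap with position 0, array becomes [22, 24, 37, 25, 16, 26, 36, 18, 24]
arr[1]=24 <= 24: swap with position 1, array becomes [22, 24, 37, 25, 16, 26, 36, 18, 24]
arr[2]=37 > 24: no swap
arr[3]=25 > 24: no swap
arr[4]=16 <= 24: swap with position 2, array becomes [22, 24, 16, 25, 37, 26, 36, 18, 24]
arr[5]=26 > 24: no swap
arr[6]=36 > 24: no swap
arr[7]=18 <= 24: swap with position 3, array becomes [22, 24, 16, 18, 37, 26, 36, 25, 24]

Place pivot at position 4: [22, 24, 16, 18, 24, 26, 36, 25, 37]
Pivot position: 4

After partitioning with pivot 24, the array becomes [22, 24, 16, 18, 24, 26, 36, 25, 37]. The pivot is placed at index 4. All elements to the left of the pivot are <= 24, and all elements to the right are > 24.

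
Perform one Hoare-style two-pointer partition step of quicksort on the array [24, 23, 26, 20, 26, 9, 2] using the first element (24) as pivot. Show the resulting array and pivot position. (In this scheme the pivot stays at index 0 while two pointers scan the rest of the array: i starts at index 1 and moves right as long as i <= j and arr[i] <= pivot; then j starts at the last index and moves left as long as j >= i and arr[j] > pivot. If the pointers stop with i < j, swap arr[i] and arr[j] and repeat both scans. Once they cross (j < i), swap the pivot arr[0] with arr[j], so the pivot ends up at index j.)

Hoare-style two-pointer partition with pivot = 24:

Initial array: [24, 23, 26, 20, 26, 9, 2]

Pointers start at i = 1, j = 6.
i stops at index 2 (arr[2]=26 > 24), j stops at index 6 (arr[6]=2 <= 24): swap arr[2] and arr[6], array becomes [24, 23, 2, 20, 26, 9, 26]
i stops at index 4 (arr[4]=26 > 24), j stops at index 5 (arr[5]=9 <= 24): swap arr[4] and arr[5], array becomes [24, 23, 2, 20, 9, 26, 26]
i ends at 5, j ends at 4: the pointers have crossed (j < i), so scanning stops.

Swap pivot arr[0] with arr[4] to place pivot at position 4: [9, 23, 2, 20, 24, 26, 26]
Pivot position: 4

After partitioning with pivot 24, the array becomes [9, 23, 2, 20, 24, 26, 26]. The pivot is placed at index 4. All elements to the left of the pivot are <= 24, and all elements to the right are > 24.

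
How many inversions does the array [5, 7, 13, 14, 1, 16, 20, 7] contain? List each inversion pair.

Finding inversions in [5, 7, 13, 14, 1, 16, 20, 7]:

(0, 4): arr[0]=5 > arr[4]=1
(1, 4): arr[1]=7 > arr[4]=1
(2, 4): arr[2]=13 > arr[4]=1
(2, 7): arr[2]=13 > arr[7]=7
(3, 4): arr[3]=14 > arr[4]=1
(3, 7): arr[3]=14 > arr[7]=7
(5, 7): arr[5]=16 > arr[7]=7
(6, 7): arr[6]=20 > arr[7]=7

Total inversions: 8

The array has 8 inversion(s): (0,4), (1,4), (2,4), (2,7), (3,4), (3,7), (5,7), (6,7). Each pair (i,j) satisfies i < j and arr[i] > arr[j].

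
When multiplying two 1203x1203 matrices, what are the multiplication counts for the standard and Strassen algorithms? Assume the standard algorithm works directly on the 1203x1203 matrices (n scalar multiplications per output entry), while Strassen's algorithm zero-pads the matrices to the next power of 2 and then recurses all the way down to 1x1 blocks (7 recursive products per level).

Matrix multiplication for 1203x1203 matrices:

Strassen's algorithm requires power-of-2 dimensions. Pad 1203x1203 to 2048x2048 (next power of 2).

Standard algorithm: 1203^3 = 1740992427 multiplications
Strassen's algorithm: 7^(log2(2048)) = 7^11 = 1977326743 multiplications
Difference: 1740992427 - 1977326743 = -236334316 (Strassen uses MORE here due to padding overhead — for small or just-over-power-of-2 n, padding can outweigh the per-level savings)

Standard: 1740992427 multiplications (1203^3). Strassen: 1977326743 multiplications (7^11, after padding to 2048x2048). Strassen reduces 8 recursive multiplications to 7 at each level.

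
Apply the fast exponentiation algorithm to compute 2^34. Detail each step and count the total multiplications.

Computing 2^34 by squaring (build up from 2^1; each line after the first costs one multiplication):

2^1 = 2
2^2 = (2^1)^2 = 2^2 = 4
2^4 = (2^2)^2 = 4^2 = 16
2^8 = (2^4)^2 = 16^2 = 256
2^16 = (2^8)^2 = 256^2 = 65536
2^17 = 2 * 2^16 = 2 * 65536 = 131072
2^34 = (2^17)^2 = 131072^2 = 17179869184

Result: 17179869184
Multiplications needed: 6 (6 lines after 2^1)

2^34 = 17179869184. Using exponentiation by squaring, this requires 6 multiplications. The key idea: if the exponent is even, square the half-power; if odd, multiply by the base once.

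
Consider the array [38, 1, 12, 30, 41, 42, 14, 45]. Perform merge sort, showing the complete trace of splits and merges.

Merge sort trace:

Split: [38, 1, 12, 30, 41, 42, 14, 45] -> [38, 1, 12, 30] and [41, 42, 14, 45]
  Split: [38, 1, 12, 30] -> [38, 1] and [12, 30]
    Split: [38, 1] -> [38] and [1]
    Merge: [38] + [1] -> [1, 38]
    Split: [12, 30] -> [12] and [30]
    Merge: [12] + [30] -> [12, 30]
  Merge: [1, 38] + [12, 30] -> [1, 12, 30, 38]
  Split: [41, 42, 14, 45] -> [41, 42] and [14, 45]
    Split: [41, 42] -> [41] and [42]
    Merge: [41] + [42] -> [41, 42]
    Split: [14, 45] -> [14] and [45]
    Merge: [14] + [45] -> [14, 45]
  Merge: [41, 42] + [14, 45] -> [14, 41, 42, 45]
Merge: [1, 12, 30, 38] + [14, 41, 42, 45] -> [1, 12, 14, 30, 38, 41, 42, 45]

Final sorted array: [1, 12, 14, 30, 38, 41, 42, 45]

The merge sort proceeds by recursively splitting the array and merging sorted halves.
After all merges, the sorted array is [1, 12, 14, 30, 38, 41, 42, 45].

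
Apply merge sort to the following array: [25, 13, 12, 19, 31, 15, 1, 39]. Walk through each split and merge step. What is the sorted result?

Merge sort trace:

Split: [25, 13, 12, 19, 31, 15, 1, 39] -> [25, 13, 12, 19] and [31, 15, 1, 39]
  Split: [25, 13, 12, 19] -> [25, 13] and [12, 19]
    Split: [25, 13] -> [25] and [13]
    Merge: [25] + [13] -> [13, 25]
    Split: [12, 19] -> [12] and [19]
    Merge: [12] + [19] -> [12, 19]
  Merge: [13, 25] + [12, 19] -> [12, 13, 19, 25]
  Split: [31, 15, 1, 39] -> [31, 15] and [1, 39]
    Split: [31, 15] -> [31] and [15]
    Merge: [31] + [15] -> [15, 31]
    Split: [1, 39] -> [1] and [39]
    Merge: [1] + [39] -> [1, 39]
  Merge: [15, 31] + [1, 39] -> [1, 15, 31, 39]
Merge: [12, 13, 19, 25] + [1, 15, 31, 39] -> [1, 12, 13, 15, 19, 25, 31, 39]

Final sorted array: [1, 12, 13, 15, 19, 25, 31, 39]

The merge sort proceeds by recursively splitting the array and merging sorted halves.
After all merges, the sorted array is [1, 12, 13, 15, 19, 25, 31, 39].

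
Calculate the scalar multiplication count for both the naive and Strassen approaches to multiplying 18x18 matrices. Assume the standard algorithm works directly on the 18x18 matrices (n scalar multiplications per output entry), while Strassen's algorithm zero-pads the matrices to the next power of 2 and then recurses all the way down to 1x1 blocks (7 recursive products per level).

Matrix multiplication for 18x18 matrices:

Strassen's algorithm requires power-of-2 dimensions. Pad 18x18 to 32x32 (next power of 2).

Standard algorithm: 18^3 = 5832 multiplications
Strassen's algorithm: 7^(log2(32)) = 7^5 = 16807 multiplications
Difference: 5832 - 16807 = -10975 (Strassen uses MORE here due to padding overhead — for small or just-over-power-of-2 n, padding can outweigh the per-level savings)

Standard: 5832 multiplications (18^3). Strassen: 16807 multiplications (7^5, after padding to 32x32). Strassen reduces 8 recursive multiplications to 7 at each level.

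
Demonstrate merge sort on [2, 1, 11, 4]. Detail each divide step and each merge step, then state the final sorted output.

Merge sort trace:

Split: [2, 1, 11, 4] -> [2, 1] and [11, 4]
  Split: [2, 1] -> [2] and [1]
  Merge: [2] + [1] -> [1, 2]
  Split: [11, 4] -> [11] and [4]
  Merge: [11] + [4] -> [4, 11]
Merge: [1, 2] + [4, 11] -> [1, 2, 4, 11]

Final sorted array: [1, 2, 4, 11]

The merge sort proceeds by recursively splitting the array and merging sorted halves.
After all merges, the sorted array is [1, 2, 4, 11].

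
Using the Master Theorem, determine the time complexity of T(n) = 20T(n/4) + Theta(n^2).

Master Theorem for T(n) = 20T(n/4) + O(n^2):

a = 20, b = 4, c = 2
log_b(a) = log_4(20) = 2.1610

Case 1: c = 2 < log_4(20) = 2.1610
T(n) = O(n^(log_4 20))

For T(n) = 20T(n/4) + O(n^2): log_4(20) = 2.1610. This is Case 1 of the Master Theorem (c < log_b(a), work dominated by leaves), giving O(n^(log_4 20)).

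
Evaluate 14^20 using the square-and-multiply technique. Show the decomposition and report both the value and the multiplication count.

Computing 14^20 by squaring (build up from 14^1; each line after the first costs one multiplication):

14^1 = 14
14^2 = (14^1)^2 = 14^2 = 196
14^4 = (14^2)^2 = 196^2 = 38416
14^5 = 14 * 14^4 = 14 * 38416 = 537824
14^10 = (14^5)^2 = 537824^2 = 289254654976
14^20 = (14^10)^2 = 289254654976^2 = 83668255425284801560576

Result: 83668255425284801560576
Multiplications needed: 5 (5 lines after 14^1)

14^20 = 83668255425284801560576. Using exponentiation by squaring, this requires 5 multiplications. The key idea: if the exponent is even, square the half-power; if odd, multiply by the base once.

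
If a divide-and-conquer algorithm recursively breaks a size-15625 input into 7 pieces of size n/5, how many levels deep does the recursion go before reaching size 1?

For divide and conquer with division factor 5:

Problem sizes at each level:
Level 0: 15625
Level 1: 3125
Level 2: 625
Level 3: 125
Level 4: 25
Level 5: 5
Level 6: 1

The root is level 0 and the size-1 base case is level 6 (the tree spans levels 0 through 6, i.e. 7 levels counting the root), so the depth is the number of divisions: log_5(15625) = 6

The recursion tree depth is log_5(15625) = 6. At each level, the problem size is divided by 5, so it takes 6 divisions to reduce to a base case of size 1. The algorithm makes 7 recursive calls at each level.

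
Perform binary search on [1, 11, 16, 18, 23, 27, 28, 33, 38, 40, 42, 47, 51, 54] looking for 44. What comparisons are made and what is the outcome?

Binary search for 44 in [1, 11, 16, 18, 23, 27, 28, 33, 38, 40, 42, 47, 51, 54]:

lo=0, hi=13, mid=6, arr[mid]=28 -> 28 < 44, search right half
lo=7, hi=13, mid=10, arr[mid]=42 -> 42 < 44, search right half
lo=11, hi=13, mid=12, arr[mid]=51 -> 51 > 44, search left half
lo=11, hi=11, mid=11, arr[mid]=47 -> 47 > 44, search left half
lo=11 > hi=10, target 44 not found

Binary search determines that 44 is not in the array after 4 comparisons. The search space was exhausted without finding the target.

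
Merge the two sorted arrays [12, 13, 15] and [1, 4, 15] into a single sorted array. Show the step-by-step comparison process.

Merging process:

Compare 12 vs 1: take 1 from right. Merged: [1]
Compare 12 vs 4: take 4 from right. Merged: [1, 4]
Compare 12 vs 15: take 12 from left. Merged: [1, 4, 12]
Compare 13 vs 15: take 13 from left. Merged: [1, 4, 12, 13]
Compare 15 vs 15: take 15 from left. Merged: [1, 4, 12, 13, 15]
Append remaining from right: [15]. Merged: [1, 4, 12, 13, 15, 15]

Final merged array: [1, 4, 12, 13, 15, 15]
Total comparisons: 5

The merged array is [1, 4, 12, 13, 15, 15], requiring 5 comparisons. The merge step runs in O(n) time where n is the total number of elements.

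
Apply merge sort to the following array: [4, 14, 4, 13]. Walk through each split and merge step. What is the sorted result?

Merge sort trace:

Split: [4, 14, 4, 13] -> [4, 14] and [4, 13]
  Split: [4, 14] -> [4] and [14]
  Merge: [4] + [14] -> [4, 14]
  Split: [4, 13] -> [4] and [13]
  Merge: [4] + [13] -> [4, 13]
Merge: [4, 14] + [4, 13] -> [4, 4, 13, 14]

Final sorted array: [4, 4, 13, 14]

The merge sort proceeds by recursively splitting the array and merging sorted halves.
After all merges, the sorted array is [4, 4, 13, 14].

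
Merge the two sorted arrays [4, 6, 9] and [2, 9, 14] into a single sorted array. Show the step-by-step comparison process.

Merging process:

Compare 4 vs 2: take 2 from right. Merged: [2]
Compare 4 vs 9: take 4 from left. Merged: [2, 4]
Compare 6 vs 9: take 6 from left. Merged: [2, 4, 6]
Compare 9 vs 9: take 9 from left. Merged: [2, 4, 6, 9]
Append remaining from right: [9, 14]. Merged: [2, 4, 6, 9, 9, 14]

Final merged array: [2, 4, 6, 9, 9, 14]
Total comparisons: 4

The merged array is [2, 4, 6, 9, 9, 14], requiring 4 comparisons. The merge step runs in O(n) time where n is the total number of elements.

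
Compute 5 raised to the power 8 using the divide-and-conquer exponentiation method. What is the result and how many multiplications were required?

Computing 5^8 by squaring (build up from 5^1; each line after the first costs one multiplication):

5^1 = 5
5^2 = (5^1)^2 = 5^2 = 25
5^4 = (5^2)^2 = 25^2 = 625
5^8 = (5^4)^2 = 625^2 = 390625

Result: 390625
Multiplications needed: 3 (3 lines after 5^1)

5^8 = 390625. Using exponentiation by squaring, this requires 3 multiplications. The key idea: if the exponent is even, square the half-power; if odd, multiply by the base once.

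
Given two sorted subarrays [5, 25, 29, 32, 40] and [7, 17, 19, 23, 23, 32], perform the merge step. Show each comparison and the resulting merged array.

Merging process:

Compare 5 vs 7: take 5 from left. Merged: [5]
Compare 25 vs 7: take 7 from right. Merged: [5, 7]
Compare 25 vs 17: take 17 from right. Merged: [5, 7, 17]
Compare 25 vs 19: take 19 from right. Merged: [5, 7, 17, 19]
Compare 25 vs 23: take 23 from right. Merged: [5, 7, 17, 19, 23]
Compare 25 vs 23: take 23 from right. Merged: [5, 7, 17, 19, 23, 23]
Compare 25 vs 32: take 25 from left. Merged: [5, 7, 17, 19, 23, 23, 25]
Compare 29 vs 32: take 29 from left. Merged: [5, 7, 17, 19, 23, 23, 25, 29]
Compare 32 vs 32: take 32 from left. Merged: [5, 7, 17, 19, 23, 23, 25, 29, 32]
Compare 40 vs 32: take 32 from right. Merged: [5, 7, 17, 19, 23, 23, 25, 29, 32, 32]
Append remaining from left: [40]. Merged: [5, 7, 17, 19, 23, 23, 25, 29, 32, 32, 40]

Final merged array: [5, 7, 17, 19, 23, 23, 25, 29, 32, 32, 40]
Total comparisons: 10

The merged array is [5, 7, 17, 19, 23, 23, 25, 29, 32, 32, 40], requiring 10 comparisons. The merge step runs in O(n) time where n is the total number of elements.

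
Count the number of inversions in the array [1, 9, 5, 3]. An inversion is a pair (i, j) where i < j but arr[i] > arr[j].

Finding inversions in [1, 9, 5, 3]:

(1, 2): arr[1]=9 > arr[2]=5
(1, 3): arr[1]=9 > arr[3]=3
(2, 3): arr[2]=5 > arr[3]=3

Total inversions: 3

The array has 3 inversion(s): (1,2), (1,3), (2,3). Each pair (i,j) satisfies i < j and arr[i] > arr[j].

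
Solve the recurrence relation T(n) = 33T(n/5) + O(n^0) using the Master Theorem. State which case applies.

Master Theorem for T(n) = 33T(n/5) + O(n^0):

a = 33, b = 5, c = 0
log_b(a) = log_5(33) = 2.1725

Case 1: c = 0 < log_5(33) = 2.1725
T(n) = O(n^(log_5 33))

For T(n) = 33T(n/5) + O(n^0): log_5(33) = 2.1725. This is Case 1 of the Master Theorem (c < log_b(a), work dominated by leaves), giving O(n^(log_5 33)).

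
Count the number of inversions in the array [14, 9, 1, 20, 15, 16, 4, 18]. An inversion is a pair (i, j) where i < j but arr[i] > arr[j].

Finding inversions in [14, 9, 1, 20, 15, 16, 4, 18]:

(0, 1): arr[0]=14 > arr[1]=9
(0, 2): arr[0]=14 > arr[2]=1
(0, 6): arr[0]=14 > arr[6]=4
(1, 2): arr[1]=9 > arr[2]=1
(1, 6): arr[1]=9 > arr[6]=4
(3, 4): arr[3]=20 > arr[4]=15
(3, 5): arr[3]=20 > arr[5]=16
(3, 6): arr[3]=20 > arr[6]=4
(3, 7): arr[3]=20 > arr[7]=18
(4, 6): arr[4]=15 > arr[6]=4
(5, 6): arr[5]=16 > arr[6]=4

Total inversions: 11

The array has 11 inversion(s): (0,1), (0,2), (0,6), (1,2), (1,6), (3,4), (3,5), (3,6), (3,7), (4,6), (5,6). Each pair (i,j) satisfies i < j and arr[i] > arr[j].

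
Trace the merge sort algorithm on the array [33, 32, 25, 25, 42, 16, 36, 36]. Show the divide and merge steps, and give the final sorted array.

Merge sort trace:

Split: [33, 32, 25, 25, 42, 16, 36, 36] -> [33, 32, 25, 25] and [42, 16, 36, 36]
  Split: [33, 32, 25, 25] -> [33, 32] and [25, 25]
    Split: [33, 32] -> [33] and [32]
    Merge: [33] + [32] -> [32, 33]
    Split: [25, 25] -> [25] and [25]
    Merge: [25] + [25] -> [25, 25]
  Merge: [32, 33] + [25, 25] -> [25, 25, 32, 33]
  Split: [42, 16, 36, 36] -> [42, 16] and [36, 36]
    Split: [42, 16] -> [42] and [16]
    Merge: [42] + [16] -> [16, 42]
    Split: [36, 36] -> [36] and [36]
    Merge: [36] + [36] -> [36, 36]
  Merge: [16, 42] + [36, 36] -> [16, 36, 36, 42]
Merge: [25, 25, 32, 33] + [16, 36, 36, 42] -> [16, 25, 25, 32, 33, 36, 36, 42]

Final sorted array: [16, 25, 25, 32, 33, 36, 36, 42]

The merge sort proceeds by recursively splitting the array and merging sorted halves.
After all merges, the sorted array is [16, 25, 25, 32, 33, 36, 36, 42].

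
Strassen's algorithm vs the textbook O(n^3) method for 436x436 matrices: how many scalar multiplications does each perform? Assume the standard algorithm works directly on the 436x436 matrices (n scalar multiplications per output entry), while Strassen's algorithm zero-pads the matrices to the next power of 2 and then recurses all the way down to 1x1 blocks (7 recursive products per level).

Matrix multiplication for 436x436 matrices:

Strassen's algorithm requires power-of-2 dimensions. Pad 436x436 to 512x512 (next power of 2).

Standard algorithm: 436^3 = 82881856 multiplications
Strassen's algorithm: 7^(log2(512)) = 7^9 = 40353607 multiplications
Savings: 82881856 - 40353607 = 42528249 multiplications

Standard: 82881856 multiplications (436^3). Strassen: 40353607 multiplications (7^9, after padding to 512x512). Strassen reduces 8 recursive multiplications to 7 at each level.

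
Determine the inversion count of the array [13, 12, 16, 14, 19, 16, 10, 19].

Finding inversions in [13, 12, 16, 14, 19, 16, 10, 19]:

(0, 1): arr[0]=13 > arr[1]=12
(0, 6): arr[0]=13 > arr[6]=10
(1, 6): arr[1]=12 > arr[6]=10
(2, 3): arr[2]=16 > arr[3]=14
(2, 6): arr[2]=16 > arr[6]=10
(3, 6): arr[3]=14 > arr[6]=10
(4, 5): arr[4]=19 > arr[5]=16
(4, 6): arr[4]=19 > arr[6]=10
(5, 6): arr[5]=16 > arr[6]=10

Total inversions: 9

The array has 9 inversion(s): (0,1), (0,6), (1,6), (2,3), (2,6), (3,6), (4,5), (4,6), (5,6). Each pair (i,j) satisfies i < j and arr[i] > arr[j].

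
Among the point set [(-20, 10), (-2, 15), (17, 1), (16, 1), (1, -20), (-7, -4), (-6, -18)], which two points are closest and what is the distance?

Computing all pairwise distances among 7 points:

d((-20, 10), (-2, 15)) = 18.6815
d((-20, 10), (17, 1)) = 38.0789
d((-20, 10), (16, 1)) = 37.108
d((-20, 10), (1, -20)) = 36.6197
d((-20, 10), (-7, -4)) = 19.105
d((-20, 10), (-6, -18)) = 31.305
d((-2, 15), (17, 1)) = 23.6008
d((-2, 15), (16, 1)) = 22.8035
d((-2, 15), (1, -20)) = 35.1283
d((-2, 15), (-7, -4)) = 19.6469
d((-2, 15), (-6, -18)) = 33.2415
d((17, 1), (16, 1)) = 1.0 <-- minimum
d((17, 1), (1, -20)) = 26.4008
d((17, 1), (-7, -4)) = 24.5153
d((17, 1), (-6, -18)) = 29.8329
d((16, 1), (1, -20)) = 25.807
d((16, 1), (-7, -4)) = 23.5372
d((16, 1), (-6, -18)) = 29.0689
d((1, -20), (-7, -4)) = 17.8885
d((1, -20), (-6, -18)) = 7.2801
d((-7, -4), (-6, -18)) = 14.0357

Closest pair: (17, 1) and (16, 1) with distance 1.0

The closest pair is (17, 1) and (16, 1) with Euclidean distance 1.0. For 7 points, brute-force pairwise comparison is shown above. For large n, the divide-and-conquer algorithm (sort by x, recurse on halves, check the dividing strip) achieves O(n log n).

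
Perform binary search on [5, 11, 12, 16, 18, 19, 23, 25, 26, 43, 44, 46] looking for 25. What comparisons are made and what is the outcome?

Binary search for 25 in [5, 11, 12, 16, 18, 19, 23, 25, 26, 43, 44, 46]:

lo=0, hi=11, mid=5, arr[mid]=19 -> 19 < 25, search right half
lo=6, hi=11, mid=8, arr[mid]=26 -> 26 > 25, search left half
lo=6, hi=7, mid=6, arr[mid]=23 -> 23 < 25, search right half
lo=7, hi=7, mid=7, arr[mid]=25 -> Found target at index 7!

Binary search finds 25 at index 7 after 4 comparisons. The search repeatedly halves the search space by comparing with the middle element.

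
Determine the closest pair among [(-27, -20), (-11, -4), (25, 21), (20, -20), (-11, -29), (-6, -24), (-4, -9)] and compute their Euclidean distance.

Computing all pairwise distances among 7 points:

d((-27, -20), (-11, -4)) = 22.6274
d((-27, -20), (25, 21)) = 66.2193
d((-27, -20), (20, -20)) = 47.0
d((-27, -20), (-11, -29)) = 18.3576
d((-27, -20), (-6, -24)) = 21.3776
d((-27, -20), (-4, -9)) = 25.4951
d((-11, -4), (25, 21)) = 43.8292
d((-11, -4), (20, -20)) = 34.8855
d((-11, -4), (-11, -29)) = 25.0
d((-11, -4), (-6, -24)) = 20.6155
d((-11, -4), (-4, -9)) = 8.6023
d((25, 21), (20, -20)) = 41.3038
d((25, 21), (-11, -29)) = 61.6117
d((25, 21), (-6, -24)) = 54.6443
d((25, 21), (-4, -9)) = 41.7253
d((20, -20), (-11, -29)) = 32.28
d((20, -20), (-6, -24)) = 26.3059
d((20, -20), (-4, -9)) = 26.4008
d((-11, -29), (-6, -24)) = 7.0711 <-- minimum
d((-11, -29), (-4, -9)) = 21.1896
d((-6, -24), (-4, -9)) = 15.1327

Closest pair: (-11, -29) and (-6, -24) with distance 7.0711

The closest pair is (-11, -29) and (-6, -24) with Euclidean distance 7.0711. For 7 points, brute-force pairwise comparison is shown above. For large n, the divide-and-conquer algorithm (sort by x, recurse on halves, check the dividing strip) achieves O(n log n).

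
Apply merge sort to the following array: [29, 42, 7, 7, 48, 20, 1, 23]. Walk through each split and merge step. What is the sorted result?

Merge sort trace:

Split: [29, 42, 7, 7, 48, 20, 1, 23] -> [29, 42, 7, 7] and [48, 20, 1, 23]
  Split: [29, 42, 7, 7] -> [29, 42] and [7, 7]
    Split: [29, 42] -> [29] and [42]
    Merge: [29] + [42] -> [29, 42]
    Split: [7, 7] -> [7] and [7]
    Merge: [7] + [7] -> [7, 7]
  Merge: [29, 42] + [7, 7] -> [7, 7, 29, 42]
  Split: [48, 20, 1, 23] -> [48, 20] and [1, 23]
    Split: [48, 20] -> [48] and [20]
    Merge: [48] + [20] -> [20, 48]
    Split: [1, 23] -> [1] and [23]
    Merge: [1] + [23] -> [1, 23]
  Merge: [20, 48] + [1, 23] -> [1, 20, 23, 48]
Merge: [7, 7, 29, 42] + [1, 20, 23, 48] -> [1, 7, 7, 20, 23, 29, 42, 48]

Final sorted array: [1, 7, 7, 20, 23, 29, 42, 48]

The merge sort proceeds by recursively splitting the array and merging sorted halves.
After all merges, the sorted array is [1, 7, 7, 20, 23, 29, 42, 48].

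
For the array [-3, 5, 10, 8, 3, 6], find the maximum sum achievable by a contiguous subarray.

Using Kadane's algorithm on [-3, 5, 10, 8, 3, 6]:

Scanning through the array:
Position 1 (value 5): max_ending_here = 5, max_so_far = 5
Position 2 (value 10): max_ending_here = 15, max_so_far = 15
Position 3 (value 8): max_ending_here = 23, max_so_far = 23
Position 4 (value 3): max_ending_here = 26, max_so_far = 26
Position 5 (value 6): max_ending_here = 32, max_so_far = 32

Maximum subarray: [5, 10, 8, 3, 6]
Maximum sum: 32

The maximum subarray is [5, 10, 8, 3, 6] with sum 32. This subarray runs from index 1 to index 5.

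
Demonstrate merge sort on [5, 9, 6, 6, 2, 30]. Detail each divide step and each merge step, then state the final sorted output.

Merge sort trace:

Split: [5, 9, 6, 6, 2, 30] -> [5, 9, 6] and [6, 2, 30]
  Split: [5, 9, 6] -> [5] and [9, 6]
    Split: [9, 6] -> [9] and [6]
    Merge: [9] + [6] -> [6, 9]
  Merge: [5] + [6, 9] -> [5, 6, 9]
  Split: [6, 2, 30] -> [6] and [2, 30]
    Split: [2, 30] -> [2] and [30]
    Merge: [2] + [30] -> [2, 30]
  Merge: [6] + [2, 30] -> [2, 6, 30]
Merge: [5, 6, 9] + [2, 6, 30] -> [2, 5, 6, 6, 9, 30]

Final sorted array: [2, 5, 6, 6, 9, 30]

The merge sort proceeds by recursively splitting the array and merging sorted halves.
After all merges, the sorted array is [2, 5, 6, 6, 9, 30].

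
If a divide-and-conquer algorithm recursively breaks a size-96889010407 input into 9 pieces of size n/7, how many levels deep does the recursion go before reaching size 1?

For divide and conquer with division factor 7:

Problem sizes at each level:
Level 0: 96889010407
Level 1: 13841287201
Level 2: 1977326743
Level 3: 282475249
Level 4: 40353607
Level 5: 5764801
Level 6: 823543
Level 7: 117649
Level 8: 16807
Level 9: 2401
Level 10: 343
Level 11: 49
Level 12: 7
Level 13: 1

The root is level 0 and the size-1 base case is level 13 (the tree spans levels 0 through 13, i.e. 14 levels counting the root), so the depth is the number of divisions: log_7(96889010407) = 13

The recursion tree depth is log_7(96889010407) = 13. At each level, the problem size is divided by 7, so it takes 13 divisions to reduce to a base case of size 1. The algorithm makes 9 recursive calls at each level.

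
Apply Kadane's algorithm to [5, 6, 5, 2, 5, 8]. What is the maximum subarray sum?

Using Kadane's algorithm on [5, 6, 5, 2, 5, 8]:

Scanning through the array:
Position 1 (value 6): max_ending_here = 11, max_so_far = 11
Position 2 (value 5): max_ending_here = 16, max_so_far = 16
Position 3 (value 2): max_ending_here = 18, max_so_far = 18
Position 4 (value 5): max_ending_here = 23, max_so_far = 23
Position 5 (value 8): max_ending_here = 31, max_so_far = 31

Maximum subarray: [5, 6, 5, 2, 5, 8]
Maximum sum: 31

The maximum subarray is [5, 6, 5, 2, 5, 8] with sum 31. This subarray runs from index 0 to index 5.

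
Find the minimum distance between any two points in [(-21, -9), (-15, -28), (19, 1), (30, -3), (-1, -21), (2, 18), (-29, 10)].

Computing all pairwise distances among 7 points:

d((-21, -9), (-15, -28)) = 19.9249
d((-21, -9), (19, 1)) = 41.2311
d((-21, -9), (30, -3)) = 51.3517
d((-21, -9), (-1, -21)) = 23.3238
d((-21, -9), (2, 18)) = 35.4683
d((-21, -9), (-29, 10)) = 20.6155
d((-15, -28), (19, 1)) = 44.6878
d((-15, -28), (30, -3)) = 51.4782
d((-15, -28), (-1, -21)) = 15.6525
d((-15, -28), (2, 18)) = 49.0408
d((-15, -28), (-29, 10)) = 40.4969
d((19, 1), (30, -3)) = 11.7047 <-- minimum
d((19, 1), (-1, -21)) = 29.7321
d((19, 1), (2, 18)) = 24.0416
d((19, 1), (-29, 10)) = 48.8365
d((30, -3), (-1, -21)) = 35.8469
d((30, -3), (2, 18)) = 35.0
d((30, -3), (-29, 10)) = 60.4152
d((-1, -21), (2, 18)) = 39.1152
d((-1, -21), (-29, 10)) = 41.7732
d((2, 18), (-29, 10)) = 32.0156

Closest pair: (19, 1) and (30, -3) with distance 11.7047

The closest pair is (19, 1) and (30, -3) with Euclidean distance 11.7047. For 7 points, brute-force pairwise comparison is shown above. For large n, the divide-and-conquer algorithm (sort by x, recurse on halves, check the dividing strip) achieves O(n log n).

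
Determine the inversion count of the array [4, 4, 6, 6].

Finding inversions in [4, 4, 6, 6]:


Total inversions: 0

The array has 0 inversions. It is already sorted.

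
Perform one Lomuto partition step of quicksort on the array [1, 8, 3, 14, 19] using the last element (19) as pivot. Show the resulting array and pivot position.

Lomuto partition with pivot = 19:

Initial array: [1, 8, 3, 14, 19]

arr[0]=1 <= 19: swap with position 0, array becomes [1, 8, 3, 14, 19]
arr[1]=8 <= 19: swap with position 1, array becomes [1, 8, 3, 14, 19]
arr[2]=3 <= 19: swap with position 2, array becomes [1, 8, 3, 14, 19]
arr[3]=14 <= 19: swap with position 3, array becomes [1, 8, 3, 14, 19]

Place pivot at position 4: [1, 8, 3, 14, 19]
Pivot position: 4

After partitioning with pivot 19, the array becomes [1, 8, 3, 14, 19]. The pivot is placed at index 4. All elements to the left of the pivot are <= 19, and all elements to the right are > 19.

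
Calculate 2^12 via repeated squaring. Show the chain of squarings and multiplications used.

Computing 2^12 by squaring (build up from 2^1; each line after the first costs one multiplication):

2^1 = 2
2^2 = (2^1)^2 = 2^2 = 4
2^3 = 2 * 2^2 = 2 * 4 = 8
2^6 = (2^3)^2 = 8^2 = 64
2^12 = (2^6)^2 = 64^2 = 4096

Result: 4096
Multiplications needed: 4 (4 lines after 2^1)

2^12 = 4096. Using exponentiation by squaring, this requires 4 multiplications. The key idea: if the exponent is even, square the half-power; if odd, multiply by the base once.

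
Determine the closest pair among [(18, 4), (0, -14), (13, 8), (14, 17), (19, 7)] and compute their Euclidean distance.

Computing all pairwise distances among 5 points:

d((18, 4), (0, -14)) = 25.4558
d((18, 4), (13, 8)) = 6.4031
d((18, 4), (14, 17)) = 13.6015
d((18, 4), (19, 7)) = 3.1623 <-- minimum
d((0, -14), (13, 8)) = 25.5539
d((0, -14), (14, 17)) = 34.0147
d((0, -14), (19, 7)) = 28.3196
d((13, 8), (14, 17)) = 9.0554
d((13, 8), (19, 7)) = 6.0828
d((14, 17), (19, 7)) = 11.1803

Closest pair: (18, 4) and (19, 7) with distance 3.1623

The closest pair is (18, 4) and (19, 7) with Euclidean distance 3.1623. For 5 points, brute-force pairwise comparison is shown above. For large n, the divide-and-conquer algorithm (sort by x, recurse on halves, check the dividing strip) achieves O(n log n).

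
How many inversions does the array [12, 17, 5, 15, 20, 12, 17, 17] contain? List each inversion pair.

Finding inversions in [12, 17, 5, 15, 20, 12, 17, 17]:

(0, 2): arr[0]=12 > arr[2]=5
(1, 2): arr[1]=17 > arr[2]=5
(1, 3): arr[1]=17 > arr[3]=15
(1, 5): arr[1]=17 > arr[5]=12
(3, 5): arr[3]=15 > arr[5]=12
(4, 5): arr[4]=20 > arr[5]=12
(4, 6): arr[4]=20 > arr[6]=17
(4, 7): arr[4]=20 > arr[7]=17

Total inversions: 8

The array has 8 inversion(s): (0,2), (1,2), (1,3), (1,5), (3,5), (4,5), (4,6), (4,7). Each pair (i,j) satisfies i < j and arr[i] > arr[j].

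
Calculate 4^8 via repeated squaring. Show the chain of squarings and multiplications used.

Computing 4^8 by squaring (build up from 4^1; each line after the first costs one multiplication):

4^1 = 4
4^2 = (4^1)^2 = 4^2 = 16
4^4 = (4^2)^2 = 16^2 = 256
4^8 = (4^4)^2 = 256^2 = 65536

Result: 65536
Multiplications needed: 3 (3 lines after 4^1)

4^8 = 65536. Using exponentiation by squaring, this requires 3 multiplications. The key idea: if the exponent is even, square the half-power; if odd, multiply by the base once.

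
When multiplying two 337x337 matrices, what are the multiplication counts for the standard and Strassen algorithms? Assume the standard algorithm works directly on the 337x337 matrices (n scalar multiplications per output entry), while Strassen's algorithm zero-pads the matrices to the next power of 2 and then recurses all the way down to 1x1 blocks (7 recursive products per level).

Matrix multiplication for 337x337 matrices:

Strassen's algorithm requires power-of-2 dimensions. Pad 337x337 to 512x512 (next power of 2).

Standard algorithm: 337^3 = 38272753 multiplications
Strassen's algorithm: 7^(log2(512)) = 7^9 = 40353607 multiplications
Difference: 38272753 - 40353607 = -2080854 (Strassen uses MORE here due to padding overhead — for small or just-over-power-of-2 n, padding can outweigh the per-level savings)

Standard: 38272753 multiplications (337^3). Strassen: 40353607 multiplications (7^9, after padding to 512x512). Strassen reduces 8 recursive multiplications to 7 at each level.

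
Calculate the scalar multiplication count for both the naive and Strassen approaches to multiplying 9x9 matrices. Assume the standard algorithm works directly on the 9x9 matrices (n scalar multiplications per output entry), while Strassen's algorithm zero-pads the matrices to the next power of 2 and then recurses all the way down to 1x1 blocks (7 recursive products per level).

Matrix multiplication for 9x9 matrices:

Strassen's algorithm requires power-of-2 dimensions. Pad 9x9 to 16x16 (next power of 2).

Standard algorithm: 9^3 = 729 multiplications
Strassen's algorithm: 7^(log2(16)) = 7^4 = 2401 multiplications
Difference: 729 - 2401 = -1672 (Strassen uses MORE here due to padding overhead — for small or just-over-power-of-2 n, padding can outweigh the per-level savings)

Standard: 729 multiplications (9^3). Strassen: 2401 multiplications (7^4, after padding to 16x16). Strassen reduces 8 recursive multiplications to 7 at each level.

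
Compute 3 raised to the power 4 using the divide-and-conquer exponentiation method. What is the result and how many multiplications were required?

Computing 3^4 by squaring (build up from 3^1; each line after the first costs one multiplication):

3^1 = 3
3^2 = (3^1)^2 = 3^2 = 9
3^4 = (3^2)^2 = 9^2 = 81

Result: 81
Multiplications needed: 2 (2 lines after 3^1)

3^4 = 81. Using exponentiation by squaring, this requires 2 multiplications. The key idea: if the exponent is even, square the half-power; if odd, multiply by the base once.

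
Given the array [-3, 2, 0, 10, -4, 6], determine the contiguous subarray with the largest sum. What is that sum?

Using Kadane's algorithm on [-3, 2, 0, 10, -4, 6]:

Scanning through the array:
Position 1 (value 2): max_ending_here = 2, max_so_far = 2
Position 2 (value 0): max_ending_here = 2, max_so_far = 2
Position 3 (value 10): max_ending_here = 12, max_so_far = 12
Position 4 (value -4): max_ending_here = 8, max_so_far = 12
Position 5 (value 6): max_ending_here = 14, max_so_far = 14

Maximum subarray: [2, 0, 10, -4, 6]
Maximum sum: 14

The maximum subarray is [2, 0, 10, -4, 6] with sum 14. This subarray runs from index 1 to index 5.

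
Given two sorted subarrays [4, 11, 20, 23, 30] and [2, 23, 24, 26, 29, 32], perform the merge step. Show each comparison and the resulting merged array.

Merging process:

Compare 4 vs 2: take 2 from right. Merged: [2]
Compare 4 vs 23: take 4 from left. Merged: [2, 4]
Compare 11 vs 23: take 11 from left. Merged: [2, 4, 11]
Compare 20 vs 23: take 20 from left. Merged: [2, 4, 11, 20]
Compare 23 vs 23: take 23 from left. Merged: [2, 4, 11, 20, 23]
Compare 30 vs 23: take 23 from right. Merged: [2, 4, 11, 20, 23, 23]
Compare 30 vs 24: take 24 from right. Merged: [2, 4, 11, 20, 23, 23, 24]
Compare 30 vs 26: take 26 from right. Merged: [2, 4, 11, 20, 23, 23, 24, 26]
Compare 30 vs 29: take 29 from right. Merged: [2, 4, 11, 20, 23, 23, 24, 26, 29]
Compare 30 vs 32: take 30 from left. Merged: [2, 4, 11, 20, 23, 23, 24, 26, 29, 30]
Append remaining from right: [32]. Merged: [2, 4, 11, 20, 23, 23, 24, 26, 29, 30, 32]

Final merged array: [2, 4, 11, 20, 23, 23, 24, 26, 29, 30, 32]
Total comparisons: 10

The merged array is [2, 4, 11, 20, 23, 23, 24, 26, 29, 30, 32], requiring 10 comparisons. The merge step runs in O(n) time where n is the total number of elements.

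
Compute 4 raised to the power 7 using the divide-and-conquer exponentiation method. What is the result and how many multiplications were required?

Computing 4^7 by squaring (build up from 4^1; each line after the first costs one multiplication):

4^1 = 4
4^2 = (4^1)^2 = 4^2 = 16
4^3 = 4 * 4^2 = 4 * 16 = 64
4^6 = (4^3)^2 = 64^2 = 4096
4^7 = 4 * 4^6 = 4 * 4096 = 16384

Result: 16384
Multiplications needed: 4 (4 lines after 4^1)

4^7 = 16384. Using exponentiation by squaring, this requires 4 multiplications. The key idea: if the exponent is even, square the half-power; if odd, multiply by the base once.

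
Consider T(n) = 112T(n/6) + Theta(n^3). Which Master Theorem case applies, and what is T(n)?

Master Theorem for T(n) = 112T(n/6) + O(n^3):

a = 112, b = 6, c = 3
log_b(a) = log_6(112) = 2.6334

Case 3: c = 3 > log_6(112) = 2.6334
T(n) = O(n^3) = O(n^3)

For T(n) = 112T(n/6) + O(n^3): log_6(112) = 2.6334. This is Case 3 of the Master Theorem (c > log_b(a), work dominated by root), giving O(n^3).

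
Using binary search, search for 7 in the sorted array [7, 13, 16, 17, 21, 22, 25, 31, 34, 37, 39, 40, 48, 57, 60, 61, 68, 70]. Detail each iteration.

Binary search for 7 in [7, 13, 16, 17, 21, 22, 25, 31, 34, 37, 39, 40, 48, 57, 60, 61, 68, 70]:

lo=0, hi=17, mid=8, arr[mid]=34 -> 34 > 7, search left half
lo=0, hi=7, mid=3, arr[mid]=17 -> 17 > 7, search left half
lo=0, hi=2, mid=1, arr[mid]=13 -> 13 > 7, search left half
lo=0, hi=0, mid=0, arr[mid]=7 -> Found target at index 0!

Binary search finds 7 at index 0 after 4 comparisons. The search repeatedly halves the search space by comparing with the middle element.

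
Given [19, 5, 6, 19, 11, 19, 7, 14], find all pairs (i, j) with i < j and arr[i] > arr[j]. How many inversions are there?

Finding inversions in [19, 5, 6, 19, 11, 19, 7, 14]:

(0, 1): arr[0]=19 > arr[1]=5
(0, 2): arr[0]=19 > arr[2]=6
(0, 4): arr[0]=19 > arr[4]=11
(0, 6): arr[0]=19 > arr[6]=7
(0, 7): arr[0]=19 > arr[7]=14
(3, 4): arr[3]=19 > arr[4]=11
(3, 6): arr[3]=19 > arr[6]=7
(3, 7): arr[3]=19 > arr[7]=14
(4, 6): arr[4]=11 > arr[6]=7
(5, 6): arr[5]=19 > arr[6]=7
(5, 7): arr[5]=19 > arr[7]=14

Total inversions: 11

The array has 11 inversion(s): (0,1), (0,2), (0,4), (0,6), (0,7), (3,4), (3,6), (3,7), (4,6), (5,6), (5,7). Each pair (i,j) satisfies i < j and arr[i] > arr[j].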